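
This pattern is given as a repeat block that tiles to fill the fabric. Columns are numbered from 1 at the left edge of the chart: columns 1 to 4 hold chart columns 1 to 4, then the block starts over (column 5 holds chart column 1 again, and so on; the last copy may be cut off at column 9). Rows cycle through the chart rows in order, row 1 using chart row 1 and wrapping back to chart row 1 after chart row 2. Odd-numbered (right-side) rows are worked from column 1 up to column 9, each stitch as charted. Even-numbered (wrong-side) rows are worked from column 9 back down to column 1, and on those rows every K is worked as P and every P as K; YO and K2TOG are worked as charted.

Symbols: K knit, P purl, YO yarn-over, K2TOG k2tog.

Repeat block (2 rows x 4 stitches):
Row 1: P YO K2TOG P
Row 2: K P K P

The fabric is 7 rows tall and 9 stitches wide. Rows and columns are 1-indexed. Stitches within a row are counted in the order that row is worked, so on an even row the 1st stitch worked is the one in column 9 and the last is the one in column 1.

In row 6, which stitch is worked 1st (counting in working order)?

Row 6 uses chart row ((6-1) mod 2)+1 = 2. Row 6 is even, so WS.
Chart row 2 tiled across columns 1-9: K P K P K P K P K
Wrong side: read the tiled row from column 9 down to 1 and exchange K with P (leave YO, K2TOG).
Row 6 as worked: P K P K P K P K P
Stitch 1 in working order -> P

Stitch:
P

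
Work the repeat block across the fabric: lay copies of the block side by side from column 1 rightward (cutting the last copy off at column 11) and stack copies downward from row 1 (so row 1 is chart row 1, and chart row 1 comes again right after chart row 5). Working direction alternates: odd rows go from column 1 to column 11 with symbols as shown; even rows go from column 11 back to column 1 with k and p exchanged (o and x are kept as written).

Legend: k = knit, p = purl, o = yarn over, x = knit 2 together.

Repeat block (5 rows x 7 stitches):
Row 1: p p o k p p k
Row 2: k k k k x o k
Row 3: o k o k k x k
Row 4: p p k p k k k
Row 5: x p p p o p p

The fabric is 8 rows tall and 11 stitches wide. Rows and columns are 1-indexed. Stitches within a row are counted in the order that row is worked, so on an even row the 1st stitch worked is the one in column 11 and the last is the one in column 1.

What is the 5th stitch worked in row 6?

Result:
p

Derivation:
For row 6: chart row = ((6-1) mod 5) + 1 = 1; this is a WS (even) row.
Chart row 1 tiled across columns 1-11: p p o k p p k p p o k
WS row: flip the tiled sequence (start at column 11) and apply k<->p; o and x stay.
Row 6 as worked: p o k k p k k p o k k
Stitch 5 in working order -> p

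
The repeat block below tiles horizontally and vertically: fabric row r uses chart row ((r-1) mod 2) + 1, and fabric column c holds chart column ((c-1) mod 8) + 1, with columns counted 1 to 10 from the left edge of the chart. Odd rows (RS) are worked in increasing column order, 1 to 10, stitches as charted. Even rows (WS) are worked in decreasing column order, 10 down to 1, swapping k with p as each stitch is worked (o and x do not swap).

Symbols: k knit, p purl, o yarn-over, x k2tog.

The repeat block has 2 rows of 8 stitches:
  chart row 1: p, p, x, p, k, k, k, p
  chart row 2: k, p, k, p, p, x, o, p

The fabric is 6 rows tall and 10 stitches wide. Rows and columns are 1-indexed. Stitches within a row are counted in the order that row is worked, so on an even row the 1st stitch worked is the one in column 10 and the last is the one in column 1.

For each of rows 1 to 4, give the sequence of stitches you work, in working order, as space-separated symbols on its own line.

Rows as worked:
p p x p k k k p p p
k p k o x k k p k p
p p x p k k k p p p
k p k o x k k p k p

Derivation:
Row 1: chart row 1, RS - tile across columns 1-10 and work as-is.
Row 2: chart row 2, WS - tiled (columns 1-10): k p k p p x o p k p; work from column 10 back to 1 with k<->p swapped.
Row 3: chart row 1, RS - tile across columns 1-10 and work as-is.
Row 4: chart row 2, WS - tiled (columns 1-10): k p k p p x o p k p; work from column 10 back to 1 with k<->p swapped.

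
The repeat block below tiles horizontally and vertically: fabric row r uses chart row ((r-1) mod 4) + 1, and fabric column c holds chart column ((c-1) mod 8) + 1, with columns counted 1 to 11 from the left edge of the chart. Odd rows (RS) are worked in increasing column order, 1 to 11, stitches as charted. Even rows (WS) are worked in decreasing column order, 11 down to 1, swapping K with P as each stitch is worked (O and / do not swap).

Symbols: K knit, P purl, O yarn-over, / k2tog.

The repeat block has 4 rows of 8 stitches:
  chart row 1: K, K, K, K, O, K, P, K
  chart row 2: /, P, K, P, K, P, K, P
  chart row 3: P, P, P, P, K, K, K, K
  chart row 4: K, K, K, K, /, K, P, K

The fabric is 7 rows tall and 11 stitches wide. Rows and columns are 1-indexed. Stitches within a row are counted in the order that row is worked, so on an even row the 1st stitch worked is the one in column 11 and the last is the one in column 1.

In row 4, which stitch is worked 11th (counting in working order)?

For row 4: chart row = ((4-1) mod 4) + 1 = 4; this is a WS (even) row.
Chart row 4 tiled across columns 1-11: K K K K / K P K K K K
WS: work from column 11 back to column 1 (reverse the tiled row), swapping K<->P (O and / unchanged).
Row 4 as worked: P P P P K P / P P P P
Stitch 11 in working order -> P

Stitch:
P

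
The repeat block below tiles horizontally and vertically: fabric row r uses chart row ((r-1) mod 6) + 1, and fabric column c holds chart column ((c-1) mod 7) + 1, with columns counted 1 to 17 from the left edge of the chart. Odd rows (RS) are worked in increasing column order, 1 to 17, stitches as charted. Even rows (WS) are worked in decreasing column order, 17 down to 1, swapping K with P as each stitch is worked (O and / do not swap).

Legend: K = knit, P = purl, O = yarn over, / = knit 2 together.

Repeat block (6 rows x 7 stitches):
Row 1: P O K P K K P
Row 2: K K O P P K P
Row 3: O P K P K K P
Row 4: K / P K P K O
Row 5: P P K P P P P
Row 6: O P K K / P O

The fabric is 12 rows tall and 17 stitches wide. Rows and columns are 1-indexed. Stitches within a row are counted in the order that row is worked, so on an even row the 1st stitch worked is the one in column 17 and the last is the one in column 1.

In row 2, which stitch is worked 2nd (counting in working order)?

Row 2 uses chart row ((2-1) mod 6)+1 = 2. Row 2 is even, so WS.
Chart row 2 tiled across columns 1-17: K K O P P K P K K O P P K P K K O
WS row: flip the tiled sequence (start at column 17) and apply K<->P; O and / stay.
Row 2 as worked: O P P K P K K O P P K P K K O P P
Counting 2 along the worked row gives P.

Stitch:
P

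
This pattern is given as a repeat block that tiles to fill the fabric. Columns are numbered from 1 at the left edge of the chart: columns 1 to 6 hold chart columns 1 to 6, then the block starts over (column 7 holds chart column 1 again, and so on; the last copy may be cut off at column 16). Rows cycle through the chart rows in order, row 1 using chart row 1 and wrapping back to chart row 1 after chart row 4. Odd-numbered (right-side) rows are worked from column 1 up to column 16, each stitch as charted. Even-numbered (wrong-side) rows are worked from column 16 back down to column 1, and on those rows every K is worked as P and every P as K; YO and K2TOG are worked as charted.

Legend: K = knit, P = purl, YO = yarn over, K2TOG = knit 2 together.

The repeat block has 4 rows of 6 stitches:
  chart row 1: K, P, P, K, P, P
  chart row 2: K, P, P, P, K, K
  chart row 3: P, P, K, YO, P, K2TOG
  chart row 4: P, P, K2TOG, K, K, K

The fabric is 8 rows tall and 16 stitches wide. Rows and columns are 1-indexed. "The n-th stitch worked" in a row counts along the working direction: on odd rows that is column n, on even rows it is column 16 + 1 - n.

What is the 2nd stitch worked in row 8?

Row 8 uses chart row ((8-1) mod 4)+1 = 4. Row 8 is even, so WS.
Chart row 4 tiled across columns 1-16: P P K2TOG K K K P P K2TOG K K K P P K2TOG K
WS: work from column 16 back to column 1 (reverse the tiled row), swapping K<->P (YO and K2TOG unchanged).
Row 8 as worked: P K2TOG K K P P P K2TOG K K P P P K2TOG K K
Stitch 2 in working order -> K2TOG

Result:
K2TOG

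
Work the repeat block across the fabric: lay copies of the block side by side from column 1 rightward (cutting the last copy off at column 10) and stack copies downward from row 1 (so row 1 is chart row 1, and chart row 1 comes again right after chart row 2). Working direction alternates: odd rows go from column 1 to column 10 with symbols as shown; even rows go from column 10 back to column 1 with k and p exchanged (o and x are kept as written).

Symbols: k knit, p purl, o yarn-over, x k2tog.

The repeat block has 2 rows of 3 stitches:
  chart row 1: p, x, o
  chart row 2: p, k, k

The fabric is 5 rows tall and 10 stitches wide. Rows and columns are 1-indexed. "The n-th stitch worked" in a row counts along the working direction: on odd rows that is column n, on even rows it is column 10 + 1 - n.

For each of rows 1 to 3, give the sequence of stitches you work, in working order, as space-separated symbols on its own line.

Row 1: chart row 1, RS - tile across columns 1-10 and work as-is.
Row 2: chart row 2, WS - tiled (columns 1-10): p k k p k k p k k p; work from column 10 back to 1 with k<->p swapped.
Row 3: chart row 1, RS - tile across columns 1-10 and work as-is.

Rows as worked:
p x o p x o p x o p
k p p k p p k p p k
p x o p x o p x o p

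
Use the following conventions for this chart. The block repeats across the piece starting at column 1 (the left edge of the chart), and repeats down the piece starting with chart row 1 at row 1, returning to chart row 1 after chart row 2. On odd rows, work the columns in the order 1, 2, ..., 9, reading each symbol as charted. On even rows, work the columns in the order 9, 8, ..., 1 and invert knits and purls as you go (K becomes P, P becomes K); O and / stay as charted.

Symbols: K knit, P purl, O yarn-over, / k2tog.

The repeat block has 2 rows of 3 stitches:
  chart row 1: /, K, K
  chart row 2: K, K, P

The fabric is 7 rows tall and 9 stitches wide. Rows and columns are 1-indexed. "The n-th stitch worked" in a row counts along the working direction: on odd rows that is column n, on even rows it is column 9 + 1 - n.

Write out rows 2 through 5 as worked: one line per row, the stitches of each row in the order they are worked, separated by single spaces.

Result:
K P P K P P K P P
/ K K / K K / K K
K P P K P P K P P
/ K K / K K / K K

Derivation:
Row 2: chart row 2, WS - tiled (columns 1-9): K K P K K P K K P; work from column 9 back to 1 with K<->P swapped.
Row 3: chart row 1, RS - tile across columns 1-9 and work as-is.
Row 4: chart row 2, WS - tiled (columns 1-9): K K P K K P K K P; work from column 9 back to 1 with K<->P swapped.
Row 5: chart row 1, RS - tile across columns 1-9 and work as-is.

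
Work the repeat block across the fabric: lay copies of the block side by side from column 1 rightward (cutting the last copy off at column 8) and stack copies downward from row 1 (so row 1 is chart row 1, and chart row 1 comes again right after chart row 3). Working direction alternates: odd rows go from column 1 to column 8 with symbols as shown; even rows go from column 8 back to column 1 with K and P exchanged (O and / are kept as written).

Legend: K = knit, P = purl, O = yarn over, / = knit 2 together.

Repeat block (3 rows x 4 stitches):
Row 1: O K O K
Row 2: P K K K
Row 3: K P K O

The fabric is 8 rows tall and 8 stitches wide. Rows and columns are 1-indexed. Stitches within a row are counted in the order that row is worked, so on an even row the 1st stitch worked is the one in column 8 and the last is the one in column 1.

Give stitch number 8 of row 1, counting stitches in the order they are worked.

Row 1: (1-1) mod 3 = 0, so use chart row 1. Odd row -> RS.
Chart row 1 tiled across columns 1-8: O K O K O K O K
RS: work column 1 to column 8, symbols as charted — the tiled row is the row as worked.
Counting 8 along the worked row gives K.

Stitch:
K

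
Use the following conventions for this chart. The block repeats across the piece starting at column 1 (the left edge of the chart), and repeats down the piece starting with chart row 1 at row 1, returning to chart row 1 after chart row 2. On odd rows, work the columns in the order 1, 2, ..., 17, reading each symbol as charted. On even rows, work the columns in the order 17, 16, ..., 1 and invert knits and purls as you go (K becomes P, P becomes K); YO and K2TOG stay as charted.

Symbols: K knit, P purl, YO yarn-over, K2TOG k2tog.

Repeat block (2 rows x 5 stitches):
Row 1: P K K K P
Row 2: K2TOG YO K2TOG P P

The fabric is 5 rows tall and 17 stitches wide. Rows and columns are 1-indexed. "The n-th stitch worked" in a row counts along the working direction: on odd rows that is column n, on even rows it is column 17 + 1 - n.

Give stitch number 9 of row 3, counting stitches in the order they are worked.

Stitch:
K

Derivation:
Row 3 uses chart row ((3-1) mod 2)+1 = 1. Row 3 is odd, so RS.
Chart row 1 tiled across columns 1-17: P K K K P P K K K P P K K K P P K
RS row: no reversal, no swap; stitch n worked = column n.
Stitch 9 in working order -> K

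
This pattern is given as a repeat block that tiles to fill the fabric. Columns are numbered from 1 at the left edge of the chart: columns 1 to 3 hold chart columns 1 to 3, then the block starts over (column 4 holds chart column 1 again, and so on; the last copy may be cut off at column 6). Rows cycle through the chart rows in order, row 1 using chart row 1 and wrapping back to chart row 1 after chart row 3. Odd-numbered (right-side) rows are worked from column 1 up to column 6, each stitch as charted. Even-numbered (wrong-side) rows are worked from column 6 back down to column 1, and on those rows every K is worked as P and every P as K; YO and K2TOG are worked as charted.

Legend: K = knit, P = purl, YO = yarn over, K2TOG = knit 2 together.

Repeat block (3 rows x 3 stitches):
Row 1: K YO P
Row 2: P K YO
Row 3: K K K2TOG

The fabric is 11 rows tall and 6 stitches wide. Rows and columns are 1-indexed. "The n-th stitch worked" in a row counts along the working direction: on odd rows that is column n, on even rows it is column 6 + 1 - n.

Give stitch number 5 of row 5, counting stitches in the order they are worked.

For row 5: chart row = ((5-1) mod 3) + 1 = 2; this is a RS (odd) row.
Chart row 2 tiled across columns 1-6: P K YO P K YO
Right side: take the tiled row as-is (worked left to right from column 1).
Stitch 5 in working order -> K

== STITCH ==
K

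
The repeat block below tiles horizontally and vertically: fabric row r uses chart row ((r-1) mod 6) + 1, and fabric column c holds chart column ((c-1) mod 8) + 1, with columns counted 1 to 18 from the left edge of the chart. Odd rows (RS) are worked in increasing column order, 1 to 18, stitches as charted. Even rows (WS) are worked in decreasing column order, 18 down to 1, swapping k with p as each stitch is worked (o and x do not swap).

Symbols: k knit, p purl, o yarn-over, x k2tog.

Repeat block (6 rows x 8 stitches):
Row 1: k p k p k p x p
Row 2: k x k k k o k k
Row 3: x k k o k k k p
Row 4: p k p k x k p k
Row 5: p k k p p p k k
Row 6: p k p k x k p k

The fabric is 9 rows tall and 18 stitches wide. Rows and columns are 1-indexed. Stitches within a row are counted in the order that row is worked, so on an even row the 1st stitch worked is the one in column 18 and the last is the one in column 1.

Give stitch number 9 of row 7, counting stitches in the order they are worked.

Row 7 uses chart row ((7-1) mod 6)+1 = 1. Row 7 is odd, so RS.
Chart row 1 tiled across columns 1-18: k p k p k p x p k p k p k p x p k p
RS row: no reversal, no swap; stitch n worked = column n.
Stitch 9 in working order -> k

Stitch:
k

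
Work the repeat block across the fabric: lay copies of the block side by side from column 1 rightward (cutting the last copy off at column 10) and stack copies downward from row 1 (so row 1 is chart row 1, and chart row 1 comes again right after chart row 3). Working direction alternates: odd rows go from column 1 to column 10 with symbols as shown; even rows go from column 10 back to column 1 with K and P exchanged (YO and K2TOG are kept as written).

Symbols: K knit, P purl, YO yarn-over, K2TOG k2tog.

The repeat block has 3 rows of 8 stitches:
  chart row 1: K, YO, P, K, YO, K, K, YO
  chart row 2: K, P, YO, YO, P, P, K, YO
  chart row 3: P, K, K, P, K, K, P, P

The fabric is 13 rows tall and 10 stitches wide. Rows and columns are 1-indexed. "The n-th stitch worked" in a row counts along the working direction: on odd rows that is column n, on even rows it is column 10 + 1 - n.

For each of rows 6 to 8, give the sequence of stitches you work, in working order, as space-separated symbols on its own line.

Row 6: chart row 3, WS - tiled (columns 1-10): P K K P K K P P P K; work from column 10 back to 1 with K<->P swapped.
Row 7: chart row 1, RS - tile across columns 1-10 and work as-is.
Row 8: chart row 2, WS - tiled (columns 1-10): K P YO YO P P K YO K P; work from column 10 back to 1 with K<->P swapped.

Result:
P K K K P P K P P K
K YO P K YO K K YO K YO
K P YO P K K YO YO K P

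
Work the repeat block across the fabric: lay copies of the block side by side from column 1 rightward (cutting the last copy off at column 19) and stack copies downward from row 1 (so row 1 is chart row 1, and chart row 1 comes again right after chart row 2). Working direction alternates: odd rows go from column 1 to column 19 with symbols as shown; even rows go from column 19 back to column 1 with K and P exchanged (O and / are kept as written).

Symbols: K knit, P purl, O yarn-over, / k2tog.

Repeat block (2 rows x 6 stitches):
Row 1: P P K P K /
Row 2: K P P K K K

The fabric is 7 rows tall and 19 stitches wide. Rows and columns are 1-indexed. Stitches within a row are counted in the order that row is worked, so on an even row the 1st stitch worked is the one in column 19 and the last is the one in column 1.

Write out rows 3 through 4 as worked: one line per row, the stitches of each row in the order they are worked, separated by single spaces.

== ROWS AS WORKED ==
P P K P K / P P K P K / P P K P K / P
P P P P K K P P P P K K P P P P K K P

Derivation:
Row 3: chart row 1, RS - tile across columns 1-19 and work as-is.
Row 4: chart row 2, WS - tiled (columns 1-19): K P P K K K K P P K K K K P P K K K K; work from column 19 back to 1 with K<->P swapped.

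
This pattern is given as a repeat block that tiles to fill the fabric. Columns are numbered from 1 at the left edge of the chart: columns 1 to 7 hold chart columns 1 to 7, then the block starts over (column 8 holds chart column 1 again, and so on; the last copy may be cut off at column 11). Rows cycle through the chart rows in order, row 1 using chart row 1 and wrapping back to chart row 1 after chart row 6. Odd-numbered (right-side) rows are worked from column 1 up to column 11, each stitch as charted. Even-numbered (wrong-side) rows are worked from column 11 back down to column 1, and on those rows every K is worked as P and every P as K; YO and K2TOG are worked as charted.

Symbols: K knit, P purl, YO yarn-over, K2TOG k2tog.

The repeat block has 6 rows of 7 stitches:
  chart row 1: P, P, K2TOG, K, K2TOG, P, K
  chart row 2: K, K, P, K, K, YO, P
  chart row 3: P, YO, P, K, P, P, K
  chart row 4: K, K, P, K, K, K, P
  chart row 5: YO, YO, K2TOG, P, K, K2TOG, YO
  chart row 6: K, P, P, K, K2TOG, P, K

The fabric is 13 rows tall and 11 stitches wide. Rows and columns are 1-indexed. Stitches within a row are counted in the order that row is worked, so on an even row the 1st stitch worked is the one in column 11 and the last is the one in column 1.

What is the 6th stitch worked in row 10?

Row 10: (10-1) mod 6 = 3, so use chart row 4. Even row -> WS.
Chart row 4 tiled across columns 1-11: K K P K K K P K K P K
WS: work from column 11 back to column 1 (reverse the tiled row), swapping K<->P (YO and K2TOG unchanged).
Row 10 as worked: P K P P K P P P K P P
The 6th stitch worked is P.

Stitch:
P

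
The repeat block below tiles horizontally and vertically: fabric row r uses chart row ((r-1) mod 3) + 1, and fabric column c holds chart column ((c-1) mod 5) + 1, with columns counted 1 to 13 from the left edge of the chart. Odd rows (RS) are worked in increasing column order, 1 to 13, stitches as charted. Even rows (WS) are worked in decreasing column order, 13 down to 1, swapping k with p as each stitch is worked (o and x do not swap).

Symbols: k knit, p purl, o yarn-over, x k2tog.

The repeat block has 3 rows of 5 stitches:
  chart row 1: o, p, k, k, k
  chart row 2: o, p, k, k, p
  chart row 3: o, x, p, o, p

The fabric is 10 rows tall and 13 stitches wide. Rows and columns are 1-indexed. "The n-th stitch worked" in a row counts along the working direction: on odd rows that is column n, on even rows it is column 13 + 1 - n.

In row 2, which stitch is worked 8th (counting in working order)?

Row 2 uses chart row ((2-1) mod 3)+1 = 2. Row 2 is even, so WS.
Chart row 2 tiled across columns 1-13: o p k k p o p k k p o p k
Wrong side: read the tiled row from column 13 down to 1 and exchange k with p (leave o, x).
Row 2 as worked: p k o k p p k o k p p k o
Stitch 8 in working order -> o

Result:
o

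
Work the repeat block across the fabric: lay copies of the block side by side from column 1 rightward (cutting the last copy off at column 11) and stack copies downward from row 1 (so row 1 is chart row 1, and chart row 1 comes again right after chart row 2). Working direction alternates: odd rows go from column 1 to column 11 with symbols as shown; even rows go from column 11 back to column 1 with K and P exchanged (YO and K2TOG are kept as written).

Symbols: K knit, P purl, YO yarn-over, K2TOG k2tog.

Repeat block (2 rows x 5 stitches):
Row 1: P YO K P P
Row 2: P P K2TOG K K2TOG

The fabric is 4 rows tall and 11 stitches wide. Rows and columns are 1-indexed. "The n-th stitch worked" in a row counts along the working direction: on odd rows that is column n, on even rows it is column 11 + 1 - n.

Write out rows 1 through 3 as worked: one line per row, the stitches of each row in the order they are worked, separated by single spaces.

Rows as worked:
P YO K P P P YO K P P P
K K2TOG P K2TOG K K K2TOG P K2TOG K K
P YO K P P P YO K P P P

Derivation:
Row 1: chart row 1, RS - tile across columns 1-11 and work as-is.
Row 2: chart row 2, WS - tiled (columns 1-11): P P K2TOG K K2TOG P P K2TOG K K2TOG P; work from column 11 back to 1 with K<->P swapped.
Row 3: chart row 1, RS - tile across columns 1-11 and work as-is.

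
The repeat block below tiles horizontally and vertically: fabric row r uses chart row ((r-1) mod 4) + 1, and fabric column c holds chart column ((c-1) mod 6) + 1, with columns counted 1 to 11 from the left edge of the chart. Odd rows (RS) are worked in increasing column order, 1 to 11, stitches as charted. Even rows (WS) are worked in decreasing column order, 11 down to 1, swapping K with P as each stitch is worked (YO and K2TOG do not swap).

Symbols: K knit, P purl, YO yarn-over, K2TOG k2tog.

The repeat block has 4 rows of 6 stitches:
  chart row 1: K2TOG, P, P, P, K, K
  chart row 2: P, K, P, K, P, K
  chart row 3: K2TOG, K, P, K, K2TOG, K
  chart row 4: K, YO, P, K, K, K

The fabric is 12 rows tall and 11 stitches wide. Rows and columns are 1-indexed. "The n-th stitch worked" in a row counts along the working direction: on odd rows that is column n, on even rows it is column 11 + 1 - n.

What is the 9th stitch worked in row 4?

== STITCH ==
K

Derivation:
Row 4: (4-1) mod 4 = 3, so use chart row 4. Even row -> WS.
Chart row 4 tiled across columns 1-11: K YO P K K K K YO P K K
Wrong side: read the tiled row from column 11 down to 1 and exchange K with P (leave YO, K2TOG).
Row 4 as worked: P P K YO P P P P K YO P
Stitch 9 in working order -> K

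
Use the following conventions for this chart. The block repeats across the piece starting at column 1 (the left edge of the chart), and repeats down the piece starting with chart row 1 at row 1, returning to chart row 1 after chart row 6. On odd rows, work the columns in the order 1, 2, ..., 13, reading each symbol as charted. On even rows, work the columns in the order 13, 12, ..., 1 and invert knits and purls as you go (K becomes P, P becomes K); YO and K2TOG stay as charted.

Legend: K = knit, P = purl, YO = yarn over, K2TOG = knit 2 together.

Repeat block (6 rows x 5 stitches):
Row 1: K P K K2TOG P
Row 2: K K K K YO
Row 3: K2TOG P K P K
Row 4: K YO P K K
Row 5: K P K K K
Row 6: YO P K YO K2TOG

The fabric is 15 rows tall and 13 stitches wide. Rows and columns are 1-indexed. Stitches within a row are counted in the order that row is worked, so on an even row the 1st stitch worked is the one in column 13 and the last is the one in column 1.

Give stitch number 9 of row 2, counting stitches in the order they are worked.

Row 2: (2-1) mod 6 = 1, so use chart row 2. Even row -> WS.
Chart row 2 tiled across columns 1-13: K K K K YO K K K K YO K K K
WS row: flip the tiled sequence (start at column 13) and apply K<->P; YO and K2TOG stay.
Row 2 as worked: P P P YO P P P P YO P P P P
The 9th stitch worked is YO.

Result:
YO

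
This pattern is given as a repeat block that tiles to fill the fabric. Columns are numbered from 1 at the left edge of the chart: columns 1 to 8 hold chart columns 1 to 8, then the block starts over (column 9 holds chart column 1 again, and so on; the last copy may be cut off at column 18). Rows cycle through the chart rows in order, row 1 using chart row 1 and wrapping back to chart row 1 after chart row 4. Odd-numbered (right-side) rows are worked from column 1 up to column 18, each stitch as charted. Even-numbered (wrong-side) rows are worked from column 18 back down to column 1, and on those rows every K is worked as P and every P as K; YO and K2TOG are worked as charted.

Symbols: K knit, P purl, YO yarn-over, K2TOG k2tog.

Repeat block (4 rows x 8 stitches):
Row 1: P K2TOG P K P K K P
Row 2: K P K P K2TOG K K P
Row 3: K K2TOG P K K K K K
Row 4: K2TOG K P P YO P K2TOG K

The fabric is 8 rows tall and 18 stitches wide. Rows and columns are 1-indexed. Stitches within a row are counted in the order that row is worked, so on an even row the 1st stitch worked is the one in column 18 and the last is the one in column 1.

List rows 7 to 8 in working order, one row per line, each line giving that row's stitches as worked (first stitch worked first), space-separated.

Row 7: chart row 3, RS - tile across columns 1-18 and work as-is.
Row 8: chart row 4, WS - tiled (columns 1-18): K2TOG K P P YO P K2TOG K K2TOG K P P YO P K2TOG K K2TOG K; work from column 18 back to 1 with K<->P swapped.

Result:
K K2TOG P K K K K K K K2TOG P K K K K K K K2TOG
P K2TOG P K2TOG K YO K K P K2TOG P K2TOG K YO K K P K2TOG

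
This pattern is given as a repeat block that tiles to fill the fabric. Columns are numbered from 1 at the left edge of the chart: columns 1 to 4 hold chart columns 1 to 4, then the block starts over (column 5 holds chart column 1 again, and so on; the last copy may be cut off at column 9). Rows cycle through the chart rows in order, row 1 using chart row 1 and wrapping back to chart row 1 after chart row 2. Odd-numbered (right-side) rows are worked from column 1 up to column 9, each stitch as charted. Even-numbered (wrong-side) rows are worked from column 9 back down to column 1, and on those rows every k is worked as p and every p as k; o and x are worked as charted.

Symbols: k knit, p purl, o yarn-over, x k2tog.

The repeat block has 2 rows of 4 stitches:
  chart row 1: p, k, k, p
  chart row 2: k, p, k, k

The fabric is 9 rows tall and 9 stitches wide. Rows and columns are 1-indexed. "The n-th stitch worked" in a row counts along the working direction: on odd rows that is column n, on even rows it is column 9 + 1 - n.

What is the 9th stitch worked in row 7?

Row 7 uses chart row ((7-1) mod 2)+1 = 1. Row 7 is odd, so RS.
Chart row 1 tiled across columns 1-9: p k k p p k k p p
RS row: no reversal, no swap; stitch n worked = column n.
Stitch 9 in working order -> p

== STITCH ==
p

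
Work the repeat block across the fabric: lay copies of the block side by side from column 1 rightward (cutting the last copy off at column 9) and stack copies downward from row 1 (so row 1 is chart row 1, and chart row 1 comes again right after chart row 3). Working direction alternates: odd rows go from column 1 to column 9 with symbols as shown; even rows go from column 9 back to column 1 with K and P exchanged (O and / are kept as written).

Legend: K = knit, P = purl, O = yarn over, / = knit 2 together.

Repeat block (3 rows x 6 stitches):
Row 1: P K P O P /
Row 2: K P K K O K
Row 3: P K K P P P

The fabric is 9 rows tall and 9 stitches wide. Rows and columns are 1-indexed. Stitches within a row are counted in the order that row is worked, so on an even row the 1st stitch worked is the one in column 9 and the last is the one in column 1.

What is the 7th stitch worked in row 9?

For row 9: chart row = ((9-1) mod 3) + 1 = 3; this is a RS (odd) row.
Chart row 3 tiled across columns 1-9: P K K P P P P K K
RS: work column 1 to column 9, symbols as charted — the tiled row is the row as worked.
The 7th stitch worked is P.

Result:
P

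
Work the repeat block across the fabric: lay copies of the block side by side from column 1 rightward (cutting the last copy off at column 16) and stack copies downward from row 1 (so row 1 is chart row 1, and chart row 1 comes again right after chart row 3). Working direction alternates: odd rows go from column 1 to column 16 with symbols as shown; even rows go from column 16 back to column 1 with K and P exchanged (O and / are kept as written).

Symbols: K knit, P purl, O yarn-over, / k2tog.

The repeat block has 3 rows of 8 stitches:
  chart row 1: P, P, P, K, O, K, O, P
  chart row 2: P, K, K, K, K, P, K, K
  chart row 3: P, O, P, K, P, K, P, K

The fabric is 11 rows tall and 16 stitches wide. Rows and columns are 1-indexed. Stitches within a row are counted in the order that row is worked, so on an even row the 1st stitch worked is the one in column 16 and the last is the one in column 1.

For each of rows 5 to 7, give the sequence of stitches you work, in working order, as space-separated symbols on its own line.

Rows as worked:
P K K K K P K K P K K K K P K K
P K P K P K O K P K P K P K O K
P P P K O K O P P P P K O K O P

Derivation:
Row 5: chart row 2, RS - tile across columns 1-16 and work as-is.
Row 6: chart row 3, WS - tiled (columns 1-16): P O P K P K P K P O P K P K P K; work from column 16 back to 1 with K<->P swapped.
Row 7: chart row 1, RS - tile across columns 1-16 and work as-is.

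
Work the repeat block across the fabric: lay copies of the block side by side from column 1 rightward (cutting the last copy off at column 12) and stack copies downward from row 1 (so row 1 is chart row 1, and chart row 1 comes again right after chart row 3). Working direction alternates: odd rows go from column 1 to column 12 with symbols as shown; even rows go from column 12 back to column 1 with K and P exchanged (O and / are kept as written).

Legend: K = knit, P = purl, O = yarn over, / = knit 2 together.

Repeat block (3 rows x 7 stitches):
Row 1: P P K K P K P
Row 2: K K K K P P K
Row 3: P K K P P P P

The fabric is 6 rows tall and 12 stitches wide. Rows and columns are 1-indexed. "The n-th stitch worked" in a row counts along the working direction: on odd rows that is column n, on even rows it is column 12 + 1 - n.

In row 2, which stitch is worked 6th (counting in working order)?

Row 2: (2-1) mod 3 = 1, so use chart row 2. Even row -> WS.
Chart row 2 tiled across columns 1-12: K K K K P P K K K K K P
WS: work from column 12 back to column 1 (reverse the tiled row), swapping K<->P (O and / unchanged).
Row 2 as worked: K P P P P P K K P P P P
The 6th stitch worked is P.

Result:
P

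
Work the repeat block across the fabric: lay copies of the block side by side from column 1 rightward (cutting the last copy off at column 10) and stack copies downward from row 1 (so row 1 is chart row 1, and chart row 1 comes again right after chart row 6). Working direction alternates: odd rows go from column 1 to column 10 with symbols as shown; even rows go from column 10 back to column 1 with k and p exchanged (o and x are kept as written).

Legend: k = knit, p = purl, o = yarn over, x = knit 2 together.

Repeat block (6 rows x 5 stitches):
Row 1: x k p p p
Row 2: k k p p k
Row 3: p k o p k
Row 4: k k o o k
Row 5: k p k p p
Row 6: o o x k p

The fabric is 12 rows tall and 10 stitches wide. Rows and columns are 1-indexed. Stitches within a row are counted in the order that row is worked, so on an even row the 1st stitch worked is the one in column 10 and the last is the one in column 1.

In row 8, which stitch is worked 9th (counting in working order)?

Row 8: (8-1) mod 6 = 1, so use chart row 2. Even row -> WS.
Chart row 2 tiled across columns 1-10: k k p p k k k p p k
WS row: flip the tiled sequence (start at column 10) and apply k<->p; o and x stay.
Row 8 as worked: p k k p p p k k p p
Stitch 9 in working order -> p

Result:
p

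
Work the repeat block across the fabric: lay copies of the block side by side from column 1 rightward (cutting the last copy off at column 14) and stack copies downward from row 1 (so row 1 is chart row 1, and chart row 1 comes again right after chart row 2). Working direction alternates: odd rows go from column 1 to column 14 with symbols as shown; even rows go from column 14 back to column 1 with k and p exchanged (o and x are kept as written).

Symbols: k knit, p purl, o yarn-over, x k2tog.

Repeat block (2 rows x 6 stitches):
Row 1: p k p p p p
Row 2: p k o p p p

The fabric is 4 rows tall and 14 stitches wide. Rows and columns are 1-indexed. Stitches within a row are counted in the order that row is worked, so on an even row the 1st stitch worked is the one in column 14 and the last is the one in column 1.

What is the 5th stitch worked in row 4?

For row 4: chart row = ((4-1) mod 2) + 1 = 2; this is a WS (even) row.
Chart row 2 tiled across columns 1-14: p k o p p p p k o p p p p k
WS: work from column 14 back to column 1 (reverse the tiled row), swapping k<->p (o and x unchanged).
Row 4 as worked: p k k k k o p k k k k o p k
The 5th stitch worked is k.

== STITCH ==
k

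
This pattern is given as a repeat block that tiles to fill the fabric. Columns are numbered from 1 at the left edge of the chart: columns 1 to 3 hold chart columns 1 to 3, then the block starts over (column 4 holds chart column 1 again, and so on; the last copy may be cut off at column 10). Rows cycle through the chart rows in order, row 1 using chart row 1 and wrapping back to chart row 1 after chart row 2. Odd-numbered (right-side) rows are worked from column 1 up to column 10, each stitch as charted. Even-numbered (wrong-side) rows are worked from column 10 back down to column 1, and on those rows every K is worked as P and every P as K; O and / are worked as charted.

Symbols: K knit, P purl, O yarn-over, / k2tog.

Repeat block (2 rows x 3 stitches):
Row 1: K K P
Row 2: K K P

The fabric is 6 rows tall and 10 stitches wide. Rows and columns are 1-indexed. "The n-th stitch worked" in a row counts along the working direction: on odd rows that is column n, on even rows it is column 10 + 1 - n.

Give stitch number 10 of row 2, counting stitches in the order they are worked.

Stitch:
P

Derivation:
For row 2: chart row = ((2-1) mod 2) + 1 = 2; this is a WS (even) row.
Chart row 2 tiled across columns 1-10: K K P K K P K K P K
WS: work from column 10 back to column 1 (reverse the tiled row), swapping K<->P (O and / unchanged).
Row 2 as worked: P K P P K P P K P P
Counting 10 along the worked row gives P.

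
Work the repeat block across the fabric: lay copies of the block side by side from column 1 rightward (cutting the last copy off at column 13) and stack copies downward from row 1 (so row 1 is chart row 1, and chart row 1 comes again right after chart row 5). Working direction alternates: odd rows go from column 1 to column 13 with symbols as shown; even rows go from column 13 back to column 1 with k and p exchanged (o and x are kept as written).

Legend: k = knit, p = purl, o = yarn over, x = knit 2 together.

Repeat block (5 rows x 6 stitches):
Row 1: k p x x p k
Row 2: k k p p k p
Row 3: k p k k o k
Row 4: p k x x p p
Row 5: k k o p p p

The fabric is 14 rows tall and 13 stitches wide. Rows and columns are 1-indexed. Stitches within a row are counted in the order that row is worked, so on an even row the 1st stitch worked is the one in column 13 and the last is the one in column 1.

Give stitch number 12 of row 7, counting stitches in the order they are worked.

Row 7 uses chart row ((7-1) mod 5)+1 = 2. Row 7 is odd, so RS.
Chart row 2 tiled across columns 1-13: k k p p k p k k p p k p k
Right side: take the tiled row as-is (worked left to right from column 1).
The 12th stitch worked is p.

Stitch:
p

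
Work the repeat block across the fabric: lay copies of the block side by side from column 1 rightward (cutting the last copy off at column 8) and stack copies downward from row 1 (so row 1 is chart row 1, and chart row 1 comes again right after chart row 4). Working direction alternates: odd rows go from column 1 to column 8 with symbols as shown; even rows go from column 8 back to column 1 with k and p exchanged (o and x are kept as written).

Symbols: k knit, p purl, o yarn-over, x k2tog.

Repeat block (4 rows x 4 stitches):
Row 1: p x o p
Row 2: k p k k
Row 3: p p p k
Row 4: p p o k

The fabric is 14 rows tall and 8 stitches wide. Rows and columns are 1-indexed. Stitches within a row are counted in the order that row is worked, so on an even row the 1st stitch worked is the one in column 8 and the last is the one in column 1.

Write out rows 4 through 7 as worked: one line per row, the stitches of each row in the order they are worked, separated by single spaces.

Rows as worked:
p o k k p o k k
p x o p p x o p
p p k p p p k p
p p p k p p p k

Derivation:
Row 4: chart row 4, WS - tiled (columns 1-8): p p o k p p o k; work from column 8 back to 1 with k<->p swapped.
Row 5: chart row 1, RS - tile across columns 1-8 and work as-is.
Row 6: chart row 2, WS - tiled (columns 1-8): k p k k k p k k; work from column 8 back to 1 with k<->p swapped.
Row 7: chart row 3, RS - tile across columns 1-8 and work as-is.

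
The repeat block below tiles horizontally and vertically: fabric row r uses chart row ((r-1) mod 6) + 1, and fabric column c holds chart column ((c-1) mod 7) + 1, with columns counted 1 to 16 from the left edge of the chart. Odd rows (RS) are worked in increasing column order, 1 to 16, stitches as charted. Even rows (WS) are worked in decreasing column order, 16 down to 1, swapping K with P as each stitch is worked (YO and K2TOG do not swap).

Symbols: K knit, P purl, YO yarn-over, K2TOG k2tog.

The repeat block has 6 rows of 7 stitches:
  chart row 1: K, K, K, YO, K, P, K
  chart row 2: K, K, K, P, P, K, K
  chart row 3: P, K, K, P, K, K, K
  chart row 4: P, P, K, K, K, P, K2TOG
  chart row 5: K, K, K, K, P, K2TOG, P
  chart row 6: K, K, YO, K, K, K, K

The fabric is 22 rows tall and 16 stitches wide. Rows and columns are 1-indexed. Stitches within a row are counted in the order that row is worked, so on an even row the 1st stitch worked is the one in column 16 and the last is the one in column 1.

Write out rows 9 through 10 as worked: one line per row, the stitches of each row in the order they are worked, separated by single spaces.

Row 9: chart row 3, RS - tile across columns 1-16 and work as-is.
Row 10: chart row 4, WS - tiled (columns 1-16): P P K K K P K2TOG P P K K K P K2TOG P P; work from column 16 back to 1 with K<->P swapped.

Rows as worked:
P K K P K K K P K K P K K K P K
K K K2TOG K P P P K K K2TOG K P P P K K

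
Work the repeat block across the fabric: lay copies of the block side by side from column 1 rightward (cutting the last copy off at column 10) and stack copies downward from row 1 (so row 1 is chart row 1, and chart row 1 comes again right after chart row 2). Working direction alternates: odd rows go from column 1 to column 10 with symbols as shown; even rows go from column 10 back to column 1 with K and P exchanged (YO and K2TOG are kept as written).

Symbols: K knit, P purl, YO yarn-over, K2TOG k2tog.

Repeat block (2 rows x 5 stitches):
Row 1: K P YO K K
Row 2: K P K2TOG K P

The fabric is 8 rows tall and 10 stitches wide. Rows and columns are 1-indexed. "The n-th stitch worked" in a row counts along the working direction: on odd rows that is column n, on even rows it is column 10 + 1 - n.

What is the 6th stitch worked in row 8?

== STITCH ==
K

Derivation:
Row 8 uses chart row ((8-1) mod 2)+1 = 2. Row 8 is even, so WS.
Chart row 2 tiled across columns 1-10: K P K2TOG K P K P K2TOG K P
WS row: flip the tiled sequence (start at column 10) and apply K<->P; YO and K2TOG stay.
Row 8 as worked: K P K2TOG K P K P K2TOG K P
Counting 6 along the worked row gives K.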